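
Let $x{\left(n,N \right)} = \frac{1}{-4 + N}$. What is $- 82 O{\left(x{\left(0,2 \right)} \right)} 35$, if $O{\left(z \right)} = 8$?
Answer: $-22960$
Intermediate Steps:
$- 82 O{\left(x{\left(0,2 \right)} \right)} 35 = \left(-82\right) 8 \cdot 35 = \left(-656\right) 35 = -22960$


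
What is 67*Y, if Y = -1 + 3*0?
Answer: -67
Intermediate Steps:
Y = -1 (Y = -1 + 0 = -1)
67*Y = 67*(-1) = -67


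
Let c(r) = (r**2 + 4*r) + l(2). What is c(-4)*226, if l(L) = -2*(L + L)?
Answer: -1808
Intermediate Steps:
l(L) = -4*L
c(r) = -8 + r**2 + 4*r (c(r) = (r**2 + 4*r) - 4*2 = (r**2 + 4*r) - 8 = -8 + r**2 + 4*r)
c(-4)*226 = (-8 + (-4)**2 + 4*(-4))*226 = (-8 + 16 - 16)*226 = -8*226 = -1808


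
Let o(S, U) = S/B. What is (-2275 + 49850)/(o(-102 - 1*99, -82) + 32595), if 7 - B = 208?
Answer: 47575/32596 ≈ 1.4595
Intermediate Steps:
B = -201 (B = 7 - 1*208 = 7 - 208 = -201)
o(S, U) = -S/201 (o(S, U) = S/(-201) = S*(-1/201) = -S/201)
(-2275 + 49850)/(o(-102 - 1*99, -82) + 32595) = (-2275 + 49850)/(-(-102 - 1*99)/201 + 32595) = 47575/(-(-102 - 99)/201 + 32595) = 47575/(-1/201*(-201) + 32595) = 47575/(1 + 32595) = 47575/32596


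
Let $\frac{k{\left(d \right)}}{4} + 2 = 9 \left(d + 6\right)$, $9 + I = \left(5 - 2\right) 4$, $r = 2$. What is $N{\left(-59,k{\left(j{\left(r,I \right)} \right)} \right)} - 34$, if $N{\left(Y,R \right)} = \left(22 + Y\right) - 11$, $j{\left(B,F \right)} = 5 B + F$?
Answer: $-82$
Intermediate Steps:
$I = 3$ ($I = -9 + \left(5 - 2\right) 4 = -9 + 3 \cdot 4 = -9 + 12 = 3$)
$j{\left(B,F \right)} = F + 5 B$
$k{\left(d \right)} = 208 + 36 d$ ($k{\left(d \right)} = -8 + 4 \cdot 9 \left(d + 6\right) = -8 + 4 \cdot 9 \left(6 + d\right) = -8 + 4 \left(54 + 9 d\right) = -8 + \left(216 + 36 d\right) = 208 + 36 d$)
$N{\left(Y,R \right)} = 11 + Y$
$N{\left(-59,k{\left(j{\left(r,I \right)} \right)} \right)} - 34 = \left(11 - 59\right) - 34 = -48 - 34 = -82$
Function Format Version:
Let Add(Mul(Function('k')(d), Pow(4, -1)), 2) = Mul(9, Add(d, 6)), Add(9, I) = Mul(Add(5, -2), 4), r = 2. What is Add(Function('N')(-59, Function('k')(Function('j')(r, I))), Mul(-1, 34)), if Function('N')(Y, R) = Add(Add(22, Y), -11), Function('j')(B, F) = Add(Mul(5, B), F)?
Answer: -82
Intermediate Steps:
I = 3 (I = Add(-9, Mul(Add(5, -2), 4)) = Add(-9, Mul(3, 4)) = Add(-9, 12) = 3)
Function('j')(B, F) = Add(F, Mul(5, B))
Function('k')(d) = Add(208, Mul(36, d)) (Function('k')(d) = Add(-8, Mul(4, Mul(9, Add(d, 6)))) = Add(-8, Mul(4, Mul(9, Add(6, d)))) = Add(-8, Mul(4, Add(54, Mul(9, d)))) = Add(-8, Add(216, Mul(36, d))) = Add(208, Mul(36, d)))
Function('N')(Y, R) = Add(11, Y)
Add(Function('N')(-59, Function('k')(Function('j')(r, I))), Mul(-1, 34)) = Add(Add(11, -59), Mul(-1, 34)) = Add(-48, -34) = -82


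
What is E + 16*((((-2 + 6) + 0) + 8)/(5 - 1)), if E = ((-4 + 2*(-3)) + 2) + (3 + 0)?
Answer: 43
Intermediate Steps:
E = -5 (E = ((-4 - 6) + 2) + 3 = (-10 + 2) + 3 = -8 + 3 = -5)
E + 16*((((-2 + 6) + 0) + 8)/(5 - 1)) = -5 + 16*((((-2 + 6) + 0) + 8)/(5 - 1)) = -5 + 16*(((4 + 0) + 8)/4) = -5 + 16*((4 + 8)*(¼)) = -5 + 16*(12*(¼)) = -5 + 16*3 = -5 + 48 = 43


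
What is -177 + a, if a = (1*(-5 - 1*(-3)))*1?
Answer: -179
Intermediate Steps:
a = -2 (a = (1*(-5 + 3))*1 = (1*(-2))*1 = -2*1 = -2)
-177 + a = -177 - 2 = -179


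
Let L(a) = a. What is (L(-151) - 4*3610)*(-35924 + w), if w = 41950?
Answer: -87925366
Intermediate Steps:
(L(-151) - 4*3610)*(-35924 + w) = (-151 - 4*3610)*(-35924 + 41950) = (-151 - 14440)*6026 = -14591*6026 = -87925366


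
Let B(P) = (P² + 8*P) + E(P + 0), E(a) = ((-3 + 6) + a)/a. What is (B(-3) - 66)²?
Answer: 6561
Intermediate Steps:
E(a) = (3 + a)/a
B(P) = P² + 8*P + (3 + P)/P (B(P) = (P² + 8*P) + (3 + (P + 0))/(P + 0) = (P² + 8*P) + (3 + P)/P = P² + 8*P + (3 + P)/P)
(B(-3) - 66)² = ((3 - 3 + (-3)²*(8 - 3))/(-3) - 66)² = (-(3 - 3 + 9*5)/3 - 66)² = (-(3 - 3 + 45)/3 - 66)² = (-⅓*45 - 66)² = (-15 - 66)² = (-81)² = 6561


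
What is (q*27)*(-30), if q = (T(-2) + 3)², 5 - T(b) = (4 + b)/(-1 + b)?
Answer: -60840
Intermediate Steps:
T(b) = 5 - (4 + b)/(-1 + b)
q = 676/9 (q = ((-9 + 4*(-2))/(-1 - 2) + 3)² = ((-9 - 8)/(-3) + 3)² = (-⅓*(-17) + 3)² = (17/3 + 3)² = (26/3)² = 676/9 ≈ 75.111)
(q*27)*(-30) = ((676/9)*27)*(-30) = 2028*(-30) = -60840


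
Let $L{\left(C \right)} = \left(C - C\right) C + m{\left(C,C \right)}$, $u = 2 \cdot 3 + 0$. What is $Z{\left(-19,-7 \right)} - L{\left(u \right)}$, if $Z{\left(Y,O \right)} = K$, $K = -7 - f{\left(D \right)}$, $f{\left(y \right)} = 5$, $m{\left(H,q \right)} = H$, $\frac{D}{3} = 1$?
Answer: $-18$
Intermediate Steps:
$D = 3$ ($D = 3 \cdot 1 = 3$)
$u = 6$ ($u = 6 + 0 = 6$)
$L{\left(C \right)} = C$ ($L{\left(C \right)} = \left(C - C\right) C + C = 0 C + C = 0 + C = C$)
$K = -12$ ($K = -7 - 5 = -12$)
$Z{\left(Y,O \right)} = -12$
$Z{\left(-19,-7 \right)} - L{\left(u \right)} = -12 - 6 = -18$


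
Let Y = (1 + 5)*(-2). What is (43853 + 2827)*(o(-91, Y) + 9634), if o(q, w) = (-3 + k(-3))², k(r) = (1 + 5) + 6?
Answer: 453496200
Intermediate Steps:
k(r) = 12 (k(r) = 6 + 6 = 12)
Y = -12 (Y = 6*(-2) = -12)
o(q, w) = 81 (o(q, w) = (-3 + 12)² = 9² = 81)
(43853 + 2827)*(o(-91, Y) + 9634) = (43853 + 2827)*(81 + 9634) = 46680*9715 = 453496200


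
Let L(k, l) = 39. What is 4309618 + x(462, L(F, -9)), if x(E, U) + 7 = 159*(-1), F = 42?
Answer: 4309452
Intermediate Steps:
x(E, U) = -166 (x(E, U) = -7 + 159*(-1) = -7 - 159 = -166)
4309618 + x(462, L(F, -9)) = 4309618 - 166 = 4309452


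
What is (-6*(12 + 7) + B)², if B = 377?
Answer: 69169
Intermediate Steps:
(-6*(12 + 7) + B)² = (-6*(12 + 7) + 377)² = (-6*19 + 377)² = (-114 + 377)² = 263² = 69169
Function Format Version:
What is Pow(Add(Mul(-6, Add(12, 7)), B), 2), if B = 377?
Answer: 69169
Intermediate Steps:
Pow(Add(Mul(-6, Add(12, 7)), B), 2) = Pow(Add(Mul(-6, Add(12, 7)), 377), 2) = Pow(Add(Mul(-6, 19), 377), 2) = Pow(Add(-114, 377), 2) = Pow(263, 2) = 69169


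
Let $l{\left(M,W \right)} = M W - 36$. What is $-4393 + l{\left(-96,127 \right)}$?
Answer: $-16621$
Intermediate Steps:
$l{\left(M,W \right)} = -36 + M W$
$-4393 + l{\left(-96,127 \right)} = -4393 - 12228 = -16621$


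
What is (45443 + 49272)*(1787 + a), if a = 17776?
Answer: 1852909545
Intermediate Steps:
(45443 + 49272)*(1787 + a) = (45443 + 49272)*(1787 + 17776) = 94715*19563 = 1852909545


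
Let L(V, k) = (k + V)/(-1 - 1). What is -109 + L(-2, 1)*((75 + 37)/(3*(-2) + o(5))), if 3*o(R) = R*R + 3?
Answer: -461/5 ≈ -92.200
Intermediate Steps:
o(R) = 1 + R**2/3 (o(R) = (R*R + 3)/3 = (R**2 + 3)/3 = (3 + R**2)/3 = 1 + R**2/3)
L(V, k) = -V/2 - k/2 (L(V, k) = (V + k)/(-2) = (V + k)*(-1/2) = -V/2 - k/2)
-109 + L(-2, 1)*((75 + 37)/(3*(-2) + o(5))) = -109 + (-1/2*(-2) - 1/2*1)*((75 + 37)/(3*(-2) + (1 + (1/3)*5**2))) = -109 + (1 - 1/2)*(112/(-6 + (1 + (1/3)*25))) = -109 + (112/(-6 + (1 + 25/3)))/2 = -109 + (112/(-6 + 28/3))/2 = -109 + (112/(10/3))/2 = -109 + (112*(3/10))/2 = -109 + (1/2)*(168/5) = -109 + 84/5 = -461/5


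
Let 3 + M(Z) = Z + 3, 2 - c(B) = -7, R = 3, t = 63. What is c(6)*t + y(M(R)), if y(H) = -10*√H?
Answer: 567 - 10*√3 ≈ 549.68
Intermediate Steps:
c(B) = 9 (c(B) = 2 - 1*(-7) = 2 + 7 = 9)
M(Z) = Z (M(Z) = -3 + (Z + 3) = -3 + (3 + Z) = Z)
c(6)*t + y(M(R)) = 9*63 - 10*√3 = 567 - 10*√3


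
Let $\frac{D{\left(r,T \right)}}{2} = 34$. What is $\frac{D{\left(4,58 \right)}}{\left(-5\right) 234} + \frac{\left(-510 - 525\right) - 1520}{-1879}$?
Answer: $\frac{1430789}{1099215} \approx 1.3016$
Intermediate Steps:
$D{\left(r,T \right)} = 68$ ($D{\left(r,T \right)} = 2 \cdot 34 = 68$)
$\frac{D{\left(4,58 \right)}}{\left(-5\right) 234} + \frac{\left(-510 - 525\right) - 1520}{-1879} = \frac{68}{\left(-5\right) 234} + \frac{\left(-510 - 525\right) - 1520}{-1879} = \frac{68}{-1170} + \left(\left(-510 - 525\right) - 1520\right) \left(- \frac{1}{1879}\right) = 68 \left(- \frac{1}{1170}\right) + \left(-1035 - 1520\right) \left(- \frac{1}{1879}\right) = - \frac{34}{585} - - \frac{2555}{1879} = - \frac{34}{585} + \frac{2555}{1879} = \frac{1430789}{1099215}$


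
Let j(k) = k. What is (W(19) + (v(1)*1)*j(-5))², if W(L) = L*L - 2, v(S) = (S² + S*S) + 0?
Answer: 121801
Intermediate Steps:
v(S) = 2*S² (v(S) = (S² + S²) + 0 = 2*S² + 0 = 2*S²)
W(L) = -2 + L² (W(L) = L² - 2 = -2 + L²)
(W(19) + (v(1)*1)*j(-5))² = ((-2 + 19²) + ((2*1²)*1)*(-5))² = ((-2 + 361) + ((2*1)*1)*(-5))² = (359 + (2*1)*(-5))² = (359 + 2*(-5))² = (359 - 10)² = 349² = 121801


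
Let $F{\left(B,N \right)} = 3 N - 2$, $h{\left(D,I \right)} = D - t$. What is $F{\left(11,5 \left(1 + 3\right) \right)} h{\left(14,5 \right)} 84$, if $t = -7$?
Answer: $102312$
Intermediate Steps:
$h{\left(D,I \right)} = 7 + D$ ($h{\left(D,I \right)} = D - -7 = D + 7 = 7 + D$)
$F{\left(B,N \right)} = -2 + 3 N$
$F{\left(11,5 \left(1 + 3\right) \right)} h{\left(14,5 \right)} 84 = \left(-2 + 3 \cdot 5 \left(1 + 3\right)\right) \left(7 + 14\right) 84 = \left(-2 + 3 \cdot 5 \cdot 4\right) 21 \cdot 84 = \left(-2 + 3 \cdot 20\right) 21 \cdot 84 = \left(-2 + 60\right) 21 \cdot 84 = 58 \cdot 21 \cdot 84 = 1218 \cdot 84 = 102312$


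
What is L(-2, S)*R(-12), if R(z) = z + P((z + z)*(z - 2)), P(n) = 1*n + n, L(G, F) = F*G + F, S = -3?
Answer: 1980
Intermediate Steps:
L(G, F) = F + F*G
P(n) = 2*n (P(n) = n + n = 2*n)
R(z) = z + 4*z*(-2 + z) (R(z) = z + 2*((z + z)*(z - 2)) = z + 2*((2*z)*(-2 + z)) = z + 2*(2*z*(-2 + z)) = z + 4*z*(-2 + z))
L(-2, S)*R(-12) = (-3*(1 - 2))*(-12*(-7 + 4*(-12))) = (-3*(-1))*(-12*(-7 - 48)) = 3*(-12*(-55)) = 3*660 = 1980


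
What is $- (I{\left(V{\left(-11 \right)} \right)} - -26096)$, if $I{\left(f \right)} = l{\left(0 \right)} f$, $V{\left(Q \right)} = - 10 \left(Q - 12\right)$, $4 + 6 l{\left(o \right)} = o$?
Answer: $- \frac{77828}{3} \approx -25943.0$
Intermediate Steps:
$l{\left(o \right)} = - \frac{2}{3} + \frac{o}{6}$
$V{\left(Q \right)} = 120 - 10 Q$ ($V{\left(Q \right)} = - 10 \left(-12 + Q\right) = 120 - 10 Q$)
$I{\left(f \right)} = - \frac{2 f}{3}$ ($I{\left(f \right)} = \left(- \frac{2}{3} + \frac{1}{6} \cdot 0\right) f = \left(- \frac{2}{3} + 0\right) f = - \frac{2 f}{3}$)
$- (I{\left(V{\left(-11 \right)} \right)} - -26096) = - (- \frac{2 \left(120 - -110\right)}{3} - -26096) = - (- \frac{2 \left(120 + 110\right)}{3} + 26096) = - (\left(- \frac{2}{3}\right) 230 + 26096) = - (- \frac{460}{3} + 26096) = \left(-1\right) \frac{77828}{3} = - \frac{77828}{3}$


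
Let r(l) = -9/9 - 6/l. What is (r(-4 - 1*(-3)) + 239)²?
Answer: 59536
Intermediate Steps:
r(l) = -1 - 6/l (r(l) = -9*⅑ - 6/l = -1 - 6/l)
(r(-4 - 1*(-3)) + 239)² = ((-6 - (-4 - 1*(-3)))/(-4 - 1*(-3)) + 239)² = ((-6 - (-4 + 3))/(-4 + 3) + 239)² = ((-6 - 1*(-1))/(-1) + 239)² = (-(-6 + 1) + 239)² = (-1*(-5) + 239)² = (5 + 239)² = 244² = 59536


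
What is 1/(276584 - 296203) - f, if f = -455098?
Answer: 8928567661/19619 ≈ 4.5510e+5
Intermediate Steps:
1/(276584 - 296203) - f = 1/(276584 - 296203) - 1*(-455098) = 1/(-19619) + 455098 = -1/19619 + 455098 = 8928567661/19619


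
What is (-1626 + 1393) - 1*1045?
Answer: -1278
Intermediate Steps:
(-1626 + 1393) - 1*1045 = -233 - 1045 = -1278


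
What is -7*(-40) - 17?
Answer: 263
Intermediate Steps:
-7*(-40) - 17 = 280 - 17 = 263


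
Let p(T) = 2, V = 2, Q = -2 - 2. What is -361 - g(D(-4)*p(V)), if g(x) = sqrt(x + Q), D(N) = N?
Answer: -361 - 2*I*sqrt(3) ≈ -361.0 - 3.4641*I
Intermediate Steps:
Q = -4
g(x) = sqrt(-4 + x) (g(x) = sqrt(x - 4) = sqrt(-4 + x))
-361 - g(D(-4)*p(V)) = -361 - sqrt(-4 - 4*2) = -361 - sqrt(-4 - 8) = -361 - sqrt(-12) = -361 - 2*I*sqrt(3)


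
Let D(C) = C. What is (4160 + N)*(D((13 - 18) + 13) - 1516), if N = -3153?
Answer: -1518556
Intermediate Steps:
(4160 + N)*(D((13 - 18) + 13) - 1516) = (4160 - 3153)*(((13 - 18) + 13) - 1516) = 1007*((-5 + 13) - 1516) = 1007*(8 - 1516) = 1007*(-1508) = -1518556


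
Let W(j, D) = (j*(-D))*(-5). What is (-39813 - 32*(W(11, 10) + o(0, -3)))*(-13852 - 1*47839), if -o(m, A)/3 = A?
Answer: 3559632391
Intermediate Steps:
o(m, A) = -3*A
W(j, D) = 5*D*j (W(j, D) = -D*j*(-5) = 5*D*j)
(-39813 - 32*(W(11, 10) + o(0, -3)))*(-13852 - 1*47839) = (-39813 - 32*(5*10*11 - 3*(-3)))*(-13852 - 1*47839) = (-39813 - 32*(550 + 9))*(-13852 - 47839) = (-39813 - 32*559)*(-61691) = (-39813 - 17888)*(-61691) = -57701*(-61691) = 3559632391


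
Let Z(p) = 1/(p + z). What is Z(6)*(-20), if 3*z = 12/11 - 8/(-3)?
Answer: -990/359 ≈ -2.7577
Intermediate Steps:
z = 124/99 (z = (12/11 - 8/(-3))/3 = (12*(1/11) - 8*(-1/3))/3 = (12/11 + 8/3)/3 = (1/3)*(124/33) = 124/99 ≈ 1.2525)
Z(p) = 1/(124/99 + p) (Z(p) = 1/(p + 124/99) = 1/(124/99 + p))
Z(6)*(-20) = (99/(124 + 99*6))*(-20) = (99/(124 + 594))*(-20) = (99/718)*(-20) = -990/359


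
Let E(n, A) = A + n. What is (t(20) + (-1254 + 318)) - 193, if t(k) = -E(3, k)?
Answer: -1152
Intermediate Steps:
t(k) = -3 - k (t(k) = -(k + 3) = -(3 + k) = -3 - k)
(t(20) + (-1254 + 318)) - 193 = ((-3 - 1*20) + (-1254 + 318)) - 193 = ((-3 - 20) - 936) - 193 = (-23 - 936) - 193 = -959 - 193 = -1152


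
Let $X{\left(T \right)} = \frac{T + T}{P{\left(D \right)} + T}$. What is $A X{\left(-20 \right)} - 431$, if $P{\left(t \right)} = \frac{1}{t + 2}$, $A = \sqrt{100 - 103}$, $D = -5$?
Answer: $-431 + \frac{120 i \sqrt{3}}{61} \approx -431.0 + 3.4073 i$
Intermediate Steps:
$A = i \sqrt{3}$ ($A = \sqrt{-3} = i \sqrt{3} \approx 1.732 i$)
$P{\left(t \right)} = \frac{1}{2 + t}$
$X{\left(T \right)} = \frac{2 T}{- \frac{1}{3} + T}$ ($X{\left(T \right)} = \frac{T + T}{\frac{1}{2 - 5} + T} = \frac{2 T}{\frac{1}{-3} + T} = \frac{2 T}{- \frac{1}{3} + T}$)
$A X{\left(-20 \right)} - 431 = i \sqrt{3} \cdot 6 \left(-20\right) \frac{1}{-1 + 3 \left(-20\right)} - 431 = i \sqrt{3} \cdot 6 \left(-20\right) \frac{1}{-1 - 60} - 431 = i \sqrt{3} \cdot 6 \left(-20\right) \frac{1}{-61} - 431 = i \sqrt{3} \cdot 6 \left(-20\right) \left(- \frac{1}{61}\right) - 431 = i \sqrt{3} \cdot \frac{120}{61} - 431 = \frac{120 i \sqrt{3}}{61} - 431 = -431 + \frac{120 i \sqrt{3}}{61}$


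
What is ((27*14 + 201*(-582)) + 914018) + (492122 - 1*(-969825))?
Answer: 2259361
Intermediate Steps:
((27*14 + 201*(-582)) + 914018) + (492122 - 1*(-969825)) = ((378 - 116982) + 914018) + (492122 + 969825) = (-116604 + 914018) + 1461947 = 797414 + 1461947 = 2259361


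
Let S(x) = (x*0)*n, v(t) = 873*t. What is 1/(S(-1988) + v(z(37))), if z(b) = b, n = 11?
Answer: 1/32301 ≈ 3.0959e-5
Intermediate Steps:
S(x) = 0 (S(x) = (x*0)*11 = 0*11 = 0)
1/(S(-1988) + v(z(37))) = 1/(0 + 873*37) = 1/(0 + 32301) = 1/32301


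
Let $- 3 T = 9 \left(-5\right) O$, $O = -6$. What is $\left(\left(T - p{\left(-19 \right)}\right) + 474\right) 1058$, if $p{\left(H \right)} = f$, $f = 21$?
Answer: $384054$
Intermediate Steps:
$T = -90$ ($T = - \frac{9 \left(-5\right) \left(-6\right)}{3} = - \frac{\left(-45\right) \left(-6\right)}{3} = \left(- \frac{1}{3}\right) 270 = -90$)
$p{\left(H \right)} = 21$
$\left(\left(T - p{\left(-19 \right)}\right) + 474\right) 1058 = \left(\left(-90 - 21\right) + 474\right) 1058 = \left(-111 + 474\right) 1058 = 363 \cdot 1058 = 384054$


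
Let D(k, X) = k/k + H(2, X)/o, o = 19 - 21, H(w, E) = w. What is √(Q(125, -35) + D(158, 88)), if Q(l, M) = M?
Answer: I*√35 ≈ 5.9161*I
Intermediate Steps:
o = -2
D(k, X) = 0 (D(k, X) = k/k + 2/(-2) = 1 + 2*(-½) = 1 - 1 = 0)
√(Q(125, -35) + D(158, 88)) = √(-35 + 0) = √(-35) = I*√35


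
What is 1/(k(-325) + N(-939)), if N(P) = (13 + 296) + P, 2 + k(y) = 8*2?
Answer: -1/616 ≈ -0.0016234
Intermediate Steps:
k(y) = 14 (k(y) = -2 + 8*2 = -2 + 16 = 14)
N(P) = 309 + P
1/(k(-325) + N(-939)) = 1/(14 + (309 - 939)) = 1/(14 - 630) = 1/(-616) = -1/616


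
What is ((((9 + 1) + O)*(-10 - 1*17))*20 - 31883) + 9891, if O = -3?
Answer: -25772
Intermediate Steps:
((((9 + 1) + O)*(-10 - 1*17))*20 - 31883) + 9891 = ((((9 + 1) - 3)*(-10 - 1*17))*20 - 31883) + 9891 = (((10 - 3)*(-10 - 17))*20 - 31883) + 9891 = ((7*(-27))*20 - 31883) + 9891 = (-189*20 - 31883) + 9891 = (-3780 - 31883) + 9891 = -35663 + 9891 = -25772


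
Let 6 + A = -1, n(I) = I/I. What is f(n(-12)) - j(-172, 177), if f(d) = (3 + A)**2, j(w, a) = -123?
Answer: 139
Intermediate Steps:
n(I) = 1
A = -7 (A = -6 - 1 = -7)
f(d) = 16 (f(d) = (3 - 7)**2 = (-4)**2 = 16)
f(n(-12)) - j(-172, 177) = 16 - 1*(-123) = 16 + 123 = 139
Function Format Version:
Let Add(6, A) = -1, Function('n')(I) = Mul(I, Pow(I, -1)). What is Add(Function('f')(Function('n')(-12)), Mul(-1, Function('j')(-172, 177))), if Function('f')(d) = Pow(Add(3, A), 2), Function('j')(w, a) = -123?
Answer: 139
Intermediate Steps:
Function('n')(I) = 1
A = -7 (A = Add(-6, -1) = -7)
Function('f')(d) = 16 (Function('f')(d) = Pow(Add(3, -7), 2) = Pow(-4, 2) = 16)
Add(Function('f')(Function('n')(-12)), Mul(-1, Function('j')(-172, 177))) = Add(16, Mul(-1, -123)) = Add(16, 123) = 139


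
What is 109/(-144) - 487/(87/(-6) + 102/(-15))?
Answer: 226021/10224 ≈ 22.107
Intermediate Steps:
109/(-144) - 487/(87/(-6) + 102/(-15)) = 109*(-1/144) - 487/(87*(-⅙) + 102*(-1/15)) = -109/144 - 487/(-29/2 - 34/5) = -109/144 - 487/(-213/10) = -109/144 - 487*(-10/213) = -109/144 + 4870/213 = 226021/10224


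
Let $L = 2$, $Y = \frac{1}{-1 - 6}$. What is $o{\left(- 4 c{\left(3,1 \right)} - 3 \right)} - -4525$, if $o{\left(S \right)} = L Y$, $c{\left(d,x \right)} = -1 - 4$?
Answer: $\frac{31673}{7} \approx 4524.7$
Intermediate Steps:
$c{\left(d,x \right)} = -5$
$Y = - \frac{1}{7}$ ($Y = \frac{1}{-7} = - \frac{1}{7} \approx -0.14286$)
$o{\left(S \right)} = - \frac{2}{7}$ ($o{\left(S \right)} = 2 \left(- \frac{1}{7}\right) = - \frac{2}{7}$)
$o{\left(- 4 c{\left(3,1 \right)} - 3 \right)} - -4525 = - \frac{2}{7} - -4525 = - \frac{2}{7} + 4525 = \frac{31673}{7}$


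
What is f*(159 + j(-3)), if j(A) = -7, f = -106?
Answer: -16112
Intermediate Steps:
f*(159 + j(-3)) = -106*(159 - 7) = -106*152 = -16112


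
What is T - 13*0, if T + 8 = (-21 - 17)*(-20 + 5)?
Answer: 562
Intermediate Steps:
T = 562 (T = -8 + (-21 - 17)*(-20 + 5) = -8 - 38*(-15) = -8 + 570 = 562)
T - 13*0 = 562 - 13*0 = 562 + 0 = 562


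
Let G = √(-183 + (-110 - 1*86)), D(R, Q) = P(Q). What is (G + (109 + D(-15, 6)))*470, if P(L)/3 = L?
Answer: 59690 + 470*I*√379 ≈ 59690.0 + 9149.9*I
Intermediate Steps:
P(L) = 3*L
D(R, Q) = 3*Q
G = I*√379 (G = √(-183 + (-110 - 86)) = √(-183 - 196) = √(-379) = I*√379 ≈ 19.468*I)
(G + (109 + D(-15, 6)))*470 = (I*√379 + (109 + 3*6))*470 = (I*√379 + (109 + 18))*470 = (I*√379 + 127)*470 = (127 + I*√379)*470 = 59690 + 470*I*√379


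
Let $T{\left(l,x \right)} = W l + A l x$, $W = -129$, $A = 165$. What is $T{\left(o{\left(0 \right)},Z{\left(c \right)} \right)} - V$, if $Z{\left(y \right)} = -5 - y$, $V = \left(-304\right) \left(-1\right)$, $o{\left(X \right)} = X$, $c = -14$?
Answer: $-304$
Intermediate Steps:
$V = 304$
$T{\left(l,x \right)} = - 129 l + 165 l x$
$T{\left(o{\left(0 \right)},Z{\left(c \right)} \right)} - V = 3 \cdot 0 \left(-43 + 55 \left(-5 - -14\right)\right) - 304 = 3 \cdot 0 \left(-43 + 55 \left(-5 + 14\right)\right) - 304 = 3 \cdot 0 \left(-43 + 55 \cdot 9\right) - 304 = 3 \cdot 0 \left(-43 + 495\right) - 304 = 3 \cdot 0 \cdot 452 - 304 = 0 - 304 = -304$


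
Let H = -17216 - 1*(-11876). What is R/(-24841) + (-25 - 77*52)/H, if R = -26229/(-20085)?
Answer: 44667886449/59206536220 ≈ 0.75444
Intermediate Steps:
R = 8743/6695 (R = -26229*(-1/20085) = 8743/6695 ≈ 1.3059)
H = -5340 (H = -17216 + 11876 = -5340)
R/(-24841) + (-25 - 77*52)/H = (8743/6695)/(-24841) + (-25 - 77*52)/(-5340) = (8743/6695)*(-1/24841) + (-25 - 4004)*(-1/5340) = -8743/166310495 - 4029*(-1/5340) = -8743/166310495 + 1343/1780 = 44667886449/59206536220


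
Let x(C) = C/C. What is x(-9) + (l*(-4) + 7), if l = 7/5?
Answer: 12/5 ≈ 2.4000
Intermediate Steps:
x(C) = 1
l = 7/5 (l = 7*(⅕) = 7/5 ≈ 1.4000)
x(-9) + (l*(-4) + 7) = 1 + ((7/5)*(-4) + 7) = 1 + (-28/5 + 7) = 1 + 7/5 = 12/5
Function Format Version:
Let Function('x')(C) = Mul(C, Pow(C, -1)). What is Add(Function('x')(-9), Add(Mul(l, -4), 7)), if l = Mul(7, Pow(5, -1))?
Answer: Rational(12, 5) ≈ 2.4000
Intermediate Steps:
Function('x')(C) = 1
l = Rational(7, 5) (l = Mul(7, Rational(1, 5)) = Rational(7, 5) ≈ 1.4000)
Add(Function('x')(-9), Add(Mul(l, -4), 7)) = Add(1, Add(Mul(Rational(7, 5), -4), 7)) = Add(1, Add(Rational(-28, 5), 7)) = Add(1, Rational(7, 5)) = Rational(12, 5)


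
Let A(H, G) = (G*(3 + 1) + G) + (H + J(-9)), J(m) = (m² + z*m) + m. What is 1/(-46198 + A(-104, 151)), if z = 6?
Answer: -1/45529 ≈ -2.1964e-5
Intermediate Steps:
J(m) = m² + 7*m (J(m) = (m² + 6*m) + m = m² + 7*m)
A(H, G) = 18 + H + 5*G (A(H, G) = (G*(3 + 1) + G) + (H - 9*(7 - 9)) = (G*4 + G) + (H - 9*(-2)) = (4*G + G) + (H + 18) = 5*G + (18 + H) = 18 + H + 5*G)
1/(-46198 + A(-104, 151)) = 1/(-46198 + (18 - 104 + 5*151)) = 1/(-46198 + (18 - 104 + 755)) = 1/(-46198 + 669) = 1/(-45529) = -1/45529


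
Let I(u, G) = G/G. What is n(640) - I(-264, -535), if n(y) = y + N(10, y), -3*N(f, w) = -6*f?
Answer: 659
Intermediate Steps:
N(f, w) = 2*f (N(f, w) = -(-2)*f = 2*f)
I(u, G) = 1
n(y) = 20 + y (n(y) = y + 2*10 = y + 20 = 20 + y)
n(640) - I(-264, -535) = (20 + 640) - 1*1 = 660 - 1 = 659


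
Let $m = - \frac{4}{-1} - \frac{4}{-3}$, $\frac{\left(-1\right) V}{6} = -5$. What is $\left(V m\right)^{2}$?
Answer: $25600$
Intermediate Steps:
$V = 30$ ($V = \left(-6\right) \left(-5\right) = 30$)
$m = \frac{16}{3}$ ($m = \left(-4\right) \left(-1\right) - - \frac{4}{3} = 4 + \frac{4}{3} = \frac{16}{3} \approx 5.3333$)
$\left(V m\right)^{2} = \left(30 \cdot \frac{16}{3}\right)^{2} = 160^{2} = 25600$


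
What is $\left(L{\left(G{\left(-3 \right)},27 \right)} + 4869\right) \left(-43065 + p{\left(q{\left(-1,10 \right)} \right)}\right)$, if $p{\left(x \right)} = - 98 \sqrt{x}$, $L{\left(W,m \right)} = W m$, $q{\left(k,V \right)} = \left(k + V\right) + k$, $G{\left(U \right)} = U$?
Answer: $-206195220 - 938448 \sqrt{2} \approx -2.0752 \cdot 10^{8}$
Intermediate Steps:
$q{\left(k,V \right)} = V + 2 k$ ($q{\left(k,V \right)} = \left(V + k\right) + k = V + 2 k$)
$\left(L{\left(G{\left(-3 \right)},27 \right)} + 4869\right) \left(-43065 + p{\left(q{\left(-1,10 \right)} \right)}\right) = \left(\left(-3\right) 27 + 4869\right) \left(-43065 - 98 \sqrt{10 + 2 \left(-1\right)}\right) = \left(-81 + 4869\right) \left(-43065 - 98 \sqrt{10 - 2}\right) = 4788 \left(-43065 - 98 \sqrt{8}\right) = 4788 \left(-43065 - 98 \cdot 2 \sqrt{2}\right) = 4788 \left(-43065 - 196 \sqrt{2}\right) = -206195220 - 938448 \sqrt{2}$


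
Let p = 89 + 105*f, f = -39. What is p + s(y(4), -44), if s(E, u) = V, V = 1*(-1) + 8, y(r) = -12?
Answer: -3999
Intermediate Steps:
V = 7 (V = -1 + 8 = 7)
p = -4006 (p = 89 + 105*(-39) = 89 - 4095 = -4006)
s(E, u) = 7
p + s(y(4), -44) = -4006 + 7 = -3999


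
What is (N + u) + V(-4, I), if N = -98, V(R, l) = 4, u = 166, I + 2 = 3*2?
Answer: 72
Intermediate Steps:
I = 4 (I = -2 + 3*2 = -2 + 6 = 4)
(N + u) + V(-4, I) = (-98 + 166) + 4 = 68 + 4 = 72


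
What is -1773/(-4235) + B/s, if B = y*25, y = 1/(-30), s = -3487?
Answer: 3374171/8054970 ≈ 0.41889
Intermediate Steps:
y = -1/30 ≈ -0.033333
B = -5/6 (B = -1/30*25 = -5/6 ≈ -0.83333)
-1773/(-4235) + B/s = -1773/(-4235) - 5/6/(-3487) = -1773*(-1/4235) - 5/6*(-1/3487) = 1773/4235 + 5/20922 = 3374171/8054970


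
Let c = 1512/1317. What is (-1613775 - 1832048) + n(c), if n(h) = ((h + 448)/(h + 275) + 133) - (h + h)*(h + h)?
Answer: -80503029710106970/23363374109 ≈ -3.4457e+6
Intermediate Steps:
c = 504/439 (c = 1512*(1/1317) = 504/439 ≈ 1.1481)
n(h) = 133 - 4*h**2 + (448 + h)/(275 + h) (n(h) = ((448 + h)/(275 + h) + 133) - 2*h*2*h = ((448 + h)/(275 + h) + 133) - 4*h**2 = (133 + (448 + h)/(275 + h)) - 4*h**2 = 133 - 4*h**2 + (448 + h)/(275 + h))
(-1613775 - 1832048) + n(c) = (-1613775 - 1832048) + (37023 - 1100*(504/439)**2 - 4*(504/439)**3 + 134*(504/439))/(275 + 504/439) = -3445823 + (37023 - 1100*254016/192721 - 4*128024064/84604519 + 67536/439)/(121229/439) = -3445823 + 439*(37023 - 279417600/192721 - 512096256/84604519 + 67536/439)/121229 = -3445823 + (439/121229)*(3022152289737/84604519) = -3445823 + 3022152289737/23363374109 = -80503029710106970/23363374109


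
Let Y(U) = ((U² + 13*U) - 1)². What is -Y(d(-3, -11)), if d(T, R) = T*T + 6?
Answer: -175561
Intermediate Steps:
d(T, R) = 6 + T² (d(T, R) = T² + 6 = 6 + T²)
Y(U) = (-1 + U² + 13*U)²
-Y(d(-3, -11)) = -(-1 + (6 + (-3)²)² + 13*(6 + (-3)²))² = -(-1 + (6 + 9)² + 13*(6 + 9))² = -(-1 + 15² + 13*15)² = -(-1 + 225 + 195)² = -1*419² = -1*175561 = -175561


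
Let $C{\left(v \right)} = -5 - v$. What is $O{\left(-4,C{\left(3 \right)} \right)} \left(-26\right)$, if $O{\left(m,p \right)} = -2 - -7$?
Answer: $-130$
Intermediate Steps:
$O{\left(m,p \right)} = 5$ ($O{\left(m,p \right)} = -2 + 7 = 5$)
$O{\left(-4,C{\left(3 \right)} \right)} \left(-26\right) = 5 \left(-26\right) = -130$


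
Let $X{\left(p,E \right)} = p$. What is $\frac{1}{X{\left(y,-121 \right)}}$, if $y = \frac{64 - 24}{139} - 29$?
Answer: $- \frac{139}{3991} \approx -0.034828$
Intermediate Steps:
$y = - \frac{3991}{139}$ ($y = 40 \cdot \frac{1}{139} - 29 = \frac{40}{139} - 29 = - \frac{3991}{139} \approx -28.712$)
$\frac{1}{X{\left(y,-121 \right)}} = \frac{1}{- \frac{3991}{139}} = - \frac{139}{3991}$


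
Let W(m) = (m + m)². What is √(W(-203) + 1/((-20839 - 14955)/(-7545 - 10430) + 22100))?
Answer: √26016727817663684718146/397283294 ≈ 406.00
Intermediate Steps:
W(m) = 4*m² (W(m) = (2*m)² = 4*m²)
√(W(-203) + 1/((-20839 - 14955)/(-7545 - 10430) + 22100)) = √(4*(-203)² + 1/((-20839 - 14955)/(-7545 - 10430) + 22100)) = √(4*41209 + 1/(-35794/(-17975) + 22100)) = √(164836 + 1/(-35794*(-1/17975) + 22100)) = √(164836 + 1/(35794/17975 + 22100)) = √(164836 + 1/(397283294/17975)) = √(164836 + 17975/397283294) = √(65486589067759/397283294) = √26016727817663684718146/397283294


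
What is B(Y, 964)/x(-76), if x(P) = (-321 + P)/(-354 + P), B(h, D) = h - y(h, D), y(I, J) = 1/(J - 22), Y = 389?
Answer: 78783955/186987 ≈ 421.33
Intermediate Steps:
y(I, J) = 1/(-22 + J)
B(h, D) = h - 1/(-22 + D)
x(P) = (-321 + P)/(-354 + P)
B(Y, 964)/x(-76) = ((-1 + 389*(-22 + 964))/(-22 + 964))/(((-321 - 76)/(-354 - 76))) = ((-1 + 389*942)/942)/((-397/(-430))) = ((-1 + 366438)/942)/((-1/430*(-397))) = ((1/942)*366437)/(397/430) = (366437/942)*(430/397) = 78783955/186987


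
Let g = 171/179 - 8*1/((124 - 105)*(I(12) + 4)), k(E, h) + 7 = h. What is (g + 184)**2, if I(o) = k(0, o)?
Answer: 32034071818225/936910881 ≈ 34191.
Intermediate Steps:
k(E, h) = -7 + h
I(o) = -7 + o
g = 27809/30609 (g = 171/179 - 8*1/((124 - 105)*((-7 + 12) + 4)) = 171*(1/179) - 8*1/(19*(5 + 4)) = 171/179 - 8/(19*9) = 171/179 - 8/171 = 27809/30609 ≈ 0.90852)
(g + 184)**2 = (27809/30609 + 184)**2 = (5659865/30609)**2 = 32034071818225/936910881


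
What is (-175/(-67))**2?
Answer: 30625/4489 ≈ 6.8222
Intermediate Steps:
(-175/(-67))**2 = (-175*(-1/67))**2 = (175/67)**2 = 30625/4489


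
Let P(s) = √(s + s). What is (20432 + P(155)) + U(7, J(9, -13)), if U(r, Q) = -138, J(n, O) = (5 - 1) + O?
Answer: 20294 + √310 ≈ 20312.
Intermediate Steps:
J(n, O) = 4 + O
P(s) = √2*√s (P(s) = √(2*s) = √2*√s)
(20432 + P(155)) + U(7, J(9, -13)) = (20432 + √2*√155) - 138 = (20432 + √310) - 138 = 20294 + √310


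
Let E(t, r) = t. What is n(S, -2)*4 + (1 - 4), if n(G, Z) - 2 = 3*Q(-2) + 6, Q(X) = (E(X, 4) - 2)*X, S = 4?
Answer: 125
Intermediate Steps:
Q(X) = X*(-2 + X) (Q(X) = (X - 2)*X = (-2 + X)*X = X*(-2 + X))
n(G, Z) = 32 (n(G, Z) = 2 + (3*(-2*(-2 - 2)) + 6) = 2 + (3*(-2*(-4)) + 6) = 2 + (3*8 + 6) = 2 + (24 + 6) = 2 + 30 = 32)
n(S, -2)*4 + (1 - 4) = 32*4 + (1 - 4) = 128 - 3 = 125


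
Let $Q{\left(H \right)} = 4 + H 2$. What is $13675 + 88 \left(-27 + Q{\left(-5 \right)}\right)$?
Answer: $10771$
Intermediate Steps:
$Q{\left(H \right)} = 4 + 2 H$
$13675 + 88 \left(-27 + Q{\left(-5 \right)}\right) = 13675 + 88 \left(-27 + \left(4 + 2 \left(-5\right)\right)\right) = 13675 + 88 \left(-27 + \left(4 - 10\right)\right) = 13675 + 88 \left(-27 - 6\right) = 13675 + 88 \left(-33\right) = 13675 - 2904 = 10771$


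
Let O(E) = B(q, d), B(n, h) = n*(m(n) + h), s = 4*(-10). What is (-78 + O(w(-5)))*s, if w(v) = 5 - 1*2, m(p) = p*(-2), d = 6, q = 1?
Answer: 2960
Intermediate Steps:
m(p) = -2*p
s = -40
B(n, h) = n*(h - 2*n) (B(n, h) = n*(-2*n + h) = n*(h - 2*n))
w(v) = 3 (w(v) = 5 - 2 = 3)
O(E) = 4 (O(E) = 1*(6 - 2*1) = 1*(6 - 2) = 1*4 = 4)
(-78 + O(w(-5)))*s = (-78 + 4)*(-40) = -74*(-40) = 2960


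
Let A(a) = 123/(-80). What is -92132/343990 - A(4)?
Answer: 3494021/2751920 ≈ 1.2697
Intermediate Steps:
A(a) = -123/80 (A(a) = 123*(-1/80) = -123/80)
-92132/343990 - A(4) = -92132/343990 - 1*(-123/80) = -92132*1/343990 + 123/80 = -46066/171995 + 123/80 = 3494021/2751920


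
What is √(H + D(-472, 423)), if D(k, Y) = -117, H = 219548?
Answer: √219431 ≈ 468.43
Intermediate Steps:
√(H + D(-472, 423)) = √(219548 - 117) = √219431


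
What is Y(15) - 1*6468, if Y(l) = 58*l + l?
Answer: -5583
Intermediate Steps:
Y(l) = 59*l
Y(15) - 1*6468 = 59*15 - 1*6468 = 885 - 6468 = -5583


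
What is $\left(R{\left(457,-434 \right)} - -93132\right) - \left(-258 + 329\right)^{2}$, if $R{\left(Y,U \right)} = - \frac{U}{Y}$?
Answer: $\frac{40258021}{457} \approx 88092.0$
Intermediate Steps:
$R{\left(Y,U \right)} = - \frac{U}{Y}$
$\left(R{\left(457,-434 \right)} - -93132\right) - \left(-258 + 329\right)^{2} = \left(\left(-1\right) \left(-434\right) \frac{1}{457} - -93132\right) - \left(-258 + 329\right)^{2} = \left(\left(-1\right) \left(-434\right) \frac{1}{457} + 93132\right) - 71^{2} = \left(\frac{434}{457} + 93132\right) - 5041 = \frac{42561758}{457} - 5041 = \frac{40258021}{457}$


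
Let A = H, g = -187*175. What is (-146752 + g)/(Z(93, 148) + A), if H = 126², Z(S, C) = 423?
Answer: -179477/16299 ≈ -11.012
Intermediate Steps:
g = -32725
H = 15876
A = 15876
(-146752 + g)/(Z(93, 148) + A) = (-146752 - 32725)/(423 + 15876) = -179477/16299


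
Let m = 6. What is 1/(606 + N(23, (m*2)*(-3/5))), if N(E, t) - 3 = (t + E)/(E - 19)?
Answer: 20/12259 ≈ 0.0016315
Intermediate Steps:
N(E, t) = 3 + (E + t)/(-19 + E) (N(E, t) = 3 + (t + E)/(E - 19) = 3 + (E + t)/(-19 + E))
1/(606 + N(23, (m*2)*(-3/5))) = 1/(606 + (-57 + (6*2)*(-3/5) + 4*23)/(-19 + 23)) = 1/(606 + (-57 + 12*(-3*1/5) + 92)/4) = 1/(606 + (-57 + 12*(-3/5) + 92)/4) = 1/(606 + (-57 - 36/5 + 92)/4) = 1/(606 + (1/4)*(139/5)) = 1/(606 + 139/20) = 1/(12259/20) = 20/12259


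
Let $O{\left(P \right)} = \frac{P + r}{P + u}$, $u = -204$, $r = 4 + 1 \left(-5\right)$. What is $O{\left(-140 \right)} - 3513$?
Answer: $- \frac{1208331}{344} \approx -3512.6$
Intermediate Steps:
$r = -1$ ($r = 4 - 5 = -1$)
$O{\left(P \right)} = \frac{-1 + P}{-204 + P}$ ($O{\left(P \right)} = \frac{P - 1}{P - 204} = \frac{-1 + P}{-204 + P}$)
$O{\left(-140 \right)} - 3513 = \frac{-1 - 140}{-204 - 140} - 3513 = \frac{1}{-344} \left(-141\right) - 3513 = \left(- \frac{1}{344}\right) \left(-141\right) - 3513 = \frac{141}{344} - 3513 = - \frac{1208331}{344}$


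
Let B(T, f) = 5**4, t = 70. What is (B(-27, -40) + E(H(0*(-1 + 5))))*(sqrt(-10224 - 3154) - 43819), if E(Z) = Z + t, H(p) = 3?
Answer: -30585662 + 698*I*sqrt(13378) ≈ -3.0586e+7 + 80733.0*I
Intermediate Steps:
E(Z) = 70 + Z (E(Z) = Z + 70 = 70 + Z)
B(T, f) = 625
(B(-27, -40) + E(H(0*(-1 + 5))))*(sqrt(-10224 - 3154) - 43819) = (625 + (70 + 3))*(sqrt(-10224 - 3154) - 43819) = (625 + 73)*(sqrt(-13378) - 43819) = 698*(I*sqrt(13378) - 43819) = 698*(-43819 + I*sqrt(13378)) = -30585662 + 698*I*sqrt(13378)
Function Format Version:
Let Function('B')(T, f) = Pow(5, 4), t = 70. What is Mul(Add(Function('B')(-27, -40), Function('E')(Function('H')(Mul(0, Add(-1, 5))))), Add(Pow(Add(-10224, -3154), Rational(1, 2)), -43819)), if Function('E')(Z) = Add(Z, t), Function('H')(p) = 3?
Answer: Add(-30585662, Mul(698, I, Pow(13378, Rational(1, 2)))) ≈ Add(-3.0586e+7, Mul(80733., I))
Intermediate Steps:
Function('E')(Z) = Add(70, Z) (Function('E')(Z) = Add(Z, 70) = Add(70, Z))
Function('B')(T, f) = 625
Mul(Add(Function('B')(-27, -40), Function('E')(Function('H')(Mul(0, Add(-1, 5))))), Add(Pow(Add(-10224, -3154), Rational(1, 2)), -43819)) = Mul(Add(625, Add(70, 3)), Add(Pow(Add(-10224, -3154), Rational(1, 2)), -43819)) = Mul(Add(625, 73), Add(Pow(-13378, Rational(1, 2)), -43819)) = Mul(698, Add(Mul(I, Pow(13378, Rational(1, 2))), -43819)) = Mul(698, Add(-43819, Mul(I, Pow(13378, Rational(1, 2))))) = Add(-30585662, Mul(698, I, Pow(13378, Rational(1, 2))))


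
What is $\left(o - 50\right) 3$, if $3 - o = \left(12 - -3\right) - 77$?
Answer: $45$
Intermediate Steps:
$o = 65$ ($o = 3 - \left(\left(12 - -3\right) - 77\right) = 3 - \left(\left(12 + 3\right) - 77\right) = 3 - \left(15 - 77\right) = 3 - -62 = 3 + 62 = 65$)
$\left(o - 50\right) 3 = \left(65 - 50\right) 3 = 15 \cdot 3 = 45$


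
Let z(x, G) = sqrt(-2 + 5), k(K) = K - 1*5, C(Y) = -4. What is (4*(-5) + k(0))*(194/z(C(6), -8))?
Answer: -4850*sqrt(3)/3 ≈ -2800.1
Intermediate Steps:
k(K) = -5 + K (k(K) = K - 5 = -5 + K)
z(x, G) = sqrt(3)
(4*(-5) + k(0))*(194/z(C(6), -8)) = (4*(-5) + (-5 + 0))*(194/(sqrt(3))) = (-20 - 5)*(194*(sqrt(3)/3)) = -4850*sqrt(3)/3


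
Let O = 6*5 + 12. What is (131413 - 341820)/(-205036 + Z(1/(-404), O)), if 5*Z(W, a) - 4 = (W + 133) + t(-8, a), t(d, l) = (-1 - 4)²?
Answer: 425022140/414107273 ≈ 1.0264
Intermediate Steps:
t(d, l) = 25 (t(d, l) = (-5)² = 25)
O = 42 (O = 30 + 12 = 42)
Z(W, a) = 162/5 + W/5 (Z(W, a) = ⅘ + ((W + 133) + 25)/5 = ⅘ + ((133 + W) + 25)/5 = ⅘ + (158 + W)/5 = ⅘ + (158/5 + W/5) = 162/5 + W/5)
(131413 - 341820)/(-205036 + Z(1/(-404), O)) = (131413 - 341820)/(-205036 + (162/5 + (⅕)/(-404))) = -210407/(-205036 + (162/5 + (⅕)*(-1/404))) = -210407/(-205036 + (162/5 - 1/2020)) = -210407/(-205036 + 65447/2020) = -210407/(-414107273/2020) = -210407*(-2020/414107273) = 425022140/414107273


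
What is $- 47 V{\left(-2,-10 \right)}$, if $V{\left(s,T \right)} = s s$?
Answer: $-188$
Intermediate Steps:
$V{\left(s,T \right)} = s^{2}$
$- 47 V{\left(-2,-10 \right)} = - 47 \left(-2\right)^{2} = \left(-47\right) 4 = -188$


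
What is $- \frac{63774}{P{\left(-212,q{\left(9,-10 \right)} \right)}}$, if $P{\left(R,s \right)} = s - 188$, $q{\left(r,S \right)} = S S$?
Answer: $\frac{31887}{44} \approx 724.7$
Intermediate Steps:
$q{\left(r,S \right)} = S^{2}$
$P{\left(R,s \right)} = -188 + s$
$- \frac{63774}{P{\left(-212,q{\left(9,-10 \right)} \right)}} = - \frac{63774}{-188 + \left(-10\right)^{2}} = - \frac{63774}{-188 + 100} = - \frac{63774}{-88} = \left(-63774\right) \left(- \frac{1}{88}\right) = \frac{31887}{44}$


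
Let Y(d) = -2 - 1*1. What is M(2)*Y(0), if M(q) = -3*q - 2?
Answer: 24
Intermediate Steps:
Y(d) = -3 (Y(d) = -2 - 1 = -3)
M(q) = -2 - 3*q
M(2)*Y(0) = (-2 - 3*2)*(-3) = (-2 - 6)*(-3) = -8*(-3) = 24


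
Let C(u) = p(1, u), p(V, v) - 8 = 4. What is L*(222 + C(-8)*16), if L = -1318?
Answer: -545652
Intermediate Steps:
p(V, v) = 12 (p(V, v) = 8 + 4 = 12)
C(u) = 12
L*(222 + C(-8)*16) = -1318*(222 + 12*16) = -1318*(222 + 192) = -1318*414 = -545652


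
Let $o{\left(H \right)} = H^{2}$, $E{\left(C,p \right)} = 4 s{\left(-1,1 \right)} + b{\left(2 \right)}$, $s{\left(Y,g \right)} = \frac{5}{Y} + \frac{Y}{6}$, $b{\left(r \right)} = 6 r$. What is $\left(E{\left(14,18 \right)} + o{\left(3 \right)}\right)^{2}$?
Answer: $\frac{1}{9} \approx 0.11111$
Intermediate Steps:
$s{\left(Y,g \right)} = \frac{5}{Y} + \frac{Y}{6}$ ($s{\left(Y,g \right)} = \frac{5}{Y} + Y \frac{1}{6} = \frac{5}{Y} + \frac{Y}{6}$)
$E{\left(C,p \right)} = - \frac{26}{3}$ ($E{\left(C,p \right)} = 4 \left(\frac{5}{-1} + \frac{1}{6} \left(-1\right)\right) + 6 \cdot 2 = 4 \left(5 \left(-1\right) - \frac{1}{6}\right) + 12 = 4 \left(-5 - \frac{1}{6}\right) + 12 = 4 \left(- \frac{31}{6}\right) + 12 = - \frac{62}{3} + 12 = - \frac{26}{3}$)
$\left(E{\left(14,18 \right)} + o{\left(3 \right)}\right)^{2} = \left(- \frac{26}{3} + 3^{2}\right)^{2} = \left(- \frac{26}{3} + 9\right)^{2} = \left(\frac{1}{3}\right)^{2} = \frac{1}{9}$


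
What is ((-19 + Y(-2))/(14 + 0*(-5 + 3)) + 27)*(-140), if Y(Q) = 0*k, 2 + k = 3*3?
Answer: -3590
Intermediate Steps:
k = 7 (k = -2 + 3*3 = -2 + 9 = 7)
Y(Q) = 0 (Y(Q) = 0*7 = 0)
((-19 + Y(-2))/(14 + 0*(-5 + 3)) + 27)*(-140) = ((-19 + 0)/(14 + 0*(-5 + 3)) + 27)*(-140) = (-19/(14 + 0*(-2)) + 27)*(-140) = (-19/(14 + 0) + 27)*(-140) = (-19/14 + 27)*(-140) = (359/14)*(-140) = -3590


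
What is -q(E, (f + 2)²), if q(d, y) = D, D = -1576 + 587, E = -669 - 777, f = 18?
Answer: 989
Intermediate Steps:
E = -1446
D = -989
q(d, y) = -989
-q(E, (f + 2)²) = -1*(-989) = 989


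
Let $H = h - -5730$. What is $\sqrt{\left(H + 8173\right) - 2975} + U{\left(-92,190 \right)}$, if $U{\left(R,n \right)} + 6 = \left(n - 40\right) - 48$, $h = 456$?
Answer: $96 + 2 \sqrt{2846} \approx 202.7$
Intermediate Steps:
$U{\left(R,n \right)} = -94 + n$ ($U{\left(R,n \right)} = -6 + \left(\left(n - 40\right) - 48\right) = -6 + \left(\left(-40 + n\right) - 48\right) = -6 + \left(-88 + n\right) = -94 + n$)
$H = 6186$ ($H = 456 - -5730 = 456 + 5730 = 6186$)
$\sqrt{\left(H + 8173\right) - 2975} + U{\left(-92,190 \right)} = \sqrt{\left(6186 + 8173\right) - 2975} + \left(-94 + 190\right) = \sqrt{14359 - 2975} + 96 = \sqrt{11384} + 96 = 2 \sqrt{2846} + 96 = 96 + 2 \sqrt{2846}$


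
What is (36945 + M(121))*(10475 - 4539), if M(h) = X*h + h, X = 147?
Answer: 325607408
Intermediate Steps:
M(h) = 148*h (M(h) = 147*h + h = 148*h)
(36945 + M(121))*(10475 - 4539) = (36945 + 148*121)*(10475 - 4539) = (36945 + 17908)*5936 = 54853*5936 = 325607408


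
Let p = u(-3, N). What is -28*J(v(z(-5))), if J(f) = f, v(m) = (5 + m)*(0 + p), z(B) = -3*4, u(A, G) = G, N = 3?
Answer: 588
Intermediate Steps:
z(B) = -12
p = 3
v(m) = 15 + 3*m (v(m) = (5 + m)*(0 + 3) = (5 + m)*3 = 15 + 3*m)
-28*J(v(z(-5))) = -28*(15 + 3*(-12)) = -28*(15 - 36) = -28*(-21) = 588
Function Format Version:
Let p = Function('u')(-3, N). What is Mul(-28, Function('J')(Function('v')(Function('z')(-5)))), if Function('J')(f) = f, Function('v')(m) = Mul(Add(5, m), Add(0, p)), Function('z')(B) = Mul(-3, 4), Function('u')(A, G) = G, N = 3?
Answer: 588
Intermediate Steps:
Function('z')(B) = -12
p = 3
Function('v')(m) = Add(15, Mul(3, m)) (Function('v')(m) = Mul(Add(5, m), Add(0, 3)) = Mul(Add(5, m), 3) = Add(15, Mul(3, m)))
Mul(-28, Function('J')(Function('v')(Function('z')(-5)))) = Mul(-28, Add(15, Mul(3, -12))) = Mul(-28, Add(15, -36)) = Mul(-28, -21) = 588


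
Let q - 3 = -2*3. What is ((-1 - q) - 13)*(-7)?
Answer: 77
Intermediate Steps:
q = -3 (q = 3 - 2*3 = 3 - 6 = -3)
((-1 - q) - 13)*(-7) = ((-1 - 1*(-3)) - 13)*(-7) = ((-1 + 3) - 13)*(-7) = (2 - 13)*(-7) = -11*(-7) = 77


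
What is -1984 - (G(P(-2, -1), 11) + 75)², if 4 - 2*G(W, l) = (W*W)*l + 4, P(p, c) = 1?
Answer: -27257/4 ≈ -6814.3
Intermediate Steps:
G(W, l) = -l*W²/2 (G(W, l) = 2 - ((W*W)*l + 4)/2 = 2 - (W²*l + 4)/2 = 2 - (l*W² + 4)/2 = 2 - (4 + l*W²)/2 = 2 + (-2 - l*W²/2) = -l*W²/2)
-1984 - (G(P(-2, -1), 11) + 75)² = -1984 - (-½*11*1² + 75)² = -1984 - (-½*11*1 + 75)² = -1984 - (-11/2 + 75)² = -1984 - (139/2)² = -1984 - 1*19321/4 = -1984 - 19321/4 = -27257/4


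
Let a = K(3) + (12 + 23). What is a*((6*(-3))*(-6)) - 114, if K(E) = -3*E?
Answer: 2694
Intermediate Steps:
a = 26 (a = -3*3 + (12 + 23) = -9 + 35 = 26)
a*((6*(-3))*(-6)) - 114 = 26*((6*(-3))*(-6)) - 114 = 26*(-18*(-6)) - 114 = 26*108 - 114 = 2808 - 114 = 2694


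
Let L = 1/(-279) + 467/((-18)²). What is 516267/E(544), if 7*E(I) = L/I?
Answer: 2820849846912/2063 ≈ 1.3674e+9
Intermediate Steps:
L = 14441/10044 (L = 1*(-1/279) + 467/324 = -1/279 + 467*(1/324) = -1/279 + 467/324 = 14441/10044 ≈ 1.4378)
E(I) = 2063/(10044*I) (E(I) = (14441/(10044*I))/7 = 2063/(10044*I))
516267/E(544) = 516267/(((2063/10044)/544)) = 516267/(((2063/10044)*(1/544))) = 516267/(2063/5463936) = 516267*(5463936/2063) = 2820849846912/2063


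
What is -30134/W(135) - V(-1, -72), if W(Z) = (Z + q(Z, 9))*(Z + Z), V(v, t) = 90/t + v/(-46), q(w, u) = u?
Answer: 202639/447120 ≈ 0.45321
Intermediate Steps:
V(v, t) = 90/t - v/46 (V(v, t) = 90/t + v*(-1/46) = 90/t - v/46)
W(Z) = 2*Z*(9 + Z) (W(Z) = (Z + 9)*(Z + Z) = (9 + Z)*(2*Z) = 2*Z*(9 + Z))
-30134/W(135) - V(-1, -72) = -30134*1/(270*(9 + 135)) - (90/(-72) - 1/46*(-1)) = -30134/(2*135*144) - (90*(-1/72) + 1/46) = -30134/38880 - (-5/4 + 1/46) = -30134*1/38880 - 1*(-113/92) = -15067/19440 + 113/92 = 202639/447120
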